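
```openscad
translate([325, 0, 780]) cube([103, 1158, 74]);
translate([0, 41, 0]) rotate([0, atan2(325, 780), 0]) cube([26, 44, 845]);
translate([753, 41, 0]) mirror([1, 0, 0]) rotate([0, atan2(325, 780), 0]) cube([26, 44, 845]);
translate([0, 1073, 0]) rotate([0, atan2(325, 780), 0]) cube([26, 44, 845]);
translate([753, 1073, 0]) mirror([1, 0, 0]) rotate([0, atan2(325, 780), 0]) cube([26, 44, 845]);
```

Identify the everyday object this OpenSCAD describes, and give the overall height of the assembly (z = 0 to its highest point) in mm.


A sawhorse. The overall height is 854 mm.

A beam across two mirrored pairs of raked legs — a sawhorse. The beam's underside is at z = 780 (matching the legs' vertical rise in atan2(325, 780)) and the beam is 74 mm tall, so its top is at 780 + 74 = 854 mm. The raked legs top out at the beam's underside, so that is the highest point.


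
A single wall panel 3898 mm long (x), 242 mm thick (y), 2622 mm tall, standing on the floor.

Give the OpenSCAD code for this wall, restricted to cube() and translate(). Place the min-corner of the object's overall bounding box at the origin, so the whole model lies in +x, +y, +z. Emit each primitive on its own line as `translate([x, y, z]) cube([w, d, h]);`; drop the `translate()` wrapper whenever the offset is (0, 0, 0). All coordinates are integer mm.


cube([3898, 242, 2622]);


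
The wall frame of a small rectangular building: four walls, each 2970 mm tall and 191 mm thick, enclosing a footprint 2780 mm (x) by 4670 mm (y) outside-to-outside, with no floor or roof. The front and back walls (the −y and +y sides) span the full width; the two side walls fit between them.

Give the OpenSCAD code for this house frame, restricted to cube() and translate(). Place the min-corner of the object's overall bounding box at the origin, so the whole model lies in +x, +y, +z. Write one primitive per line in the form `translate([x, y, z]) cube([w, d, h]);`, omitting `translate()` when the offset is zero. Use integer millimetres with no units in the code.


cube([2780, 191, 2970]);
translate([0, 4479, 0]) cube([2780, 191, 2970]);
translate([0, 191, 0]) cube([191, 4288, 2970]);
translate([2589, 191, 0]) cube([191, 4288, 2970]);


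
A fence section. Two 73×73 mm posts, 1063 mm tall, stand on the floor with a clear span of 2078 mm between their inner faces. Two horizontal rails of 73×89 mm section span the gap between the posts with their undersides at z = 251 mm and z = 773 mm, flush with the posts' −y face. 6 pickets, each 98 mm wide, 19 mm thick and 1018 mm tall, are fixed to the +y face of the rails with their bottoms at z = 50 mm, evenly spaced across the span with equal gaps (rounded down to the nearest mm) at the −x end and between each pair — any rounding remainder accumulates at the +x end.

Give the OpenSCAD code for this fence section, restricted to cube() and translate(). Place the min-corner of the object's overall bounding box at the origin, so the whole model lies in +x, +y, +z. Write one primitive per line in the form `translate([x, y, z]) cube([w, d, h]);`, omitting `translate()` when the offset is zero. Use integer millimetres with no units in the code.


cube([73, 73, 1063]);
translate([2151, 0, 0]) cube([73, 73, 1063]);
translate([73, 0, 251]) cube([2078, 73, 89]);
translate([73, 0, 773]) cube([2078, 73, 89]);
translate([285, 73, 50]) cube([98, 19, 1018]);
translate([595, 73, 50]) cube([98, 19, 1018]);
translate([905, 73, 50]) cube([98, 19, 1018]);
translate([1215, 73, 50]) cube([98, 19, 1018]);
translate([1525, 73, 50]) cube([98, 19, 1018]);
translate([1835, 73, 50]) cube([98, 19, 1018]);


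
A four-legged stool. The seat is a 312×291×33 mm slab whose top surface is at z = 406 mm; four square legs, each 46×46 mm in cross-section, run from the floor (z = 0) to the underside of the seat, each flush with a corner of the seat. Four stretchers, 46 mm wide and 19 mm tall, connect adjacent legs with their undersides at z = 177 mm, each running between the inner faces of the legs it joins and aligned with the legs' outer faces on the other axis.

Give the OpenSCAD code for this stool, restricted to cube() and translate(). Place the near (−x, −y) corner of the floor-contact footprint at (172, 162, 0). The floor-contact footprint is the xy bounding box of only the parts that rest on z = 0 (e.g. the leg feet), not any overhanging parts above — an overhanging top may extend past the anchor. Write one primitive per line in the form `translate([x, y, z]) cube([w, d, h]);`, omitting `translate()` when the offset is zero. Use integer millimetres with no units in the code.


translate([172, 162, 373]) cube([312, 291, 33]);
translate([172, 162, 0]) cube([46, 46, 373]);
translate([438, 162, 0]) cube([46, 46, 373]);
translate([172, 407, 0]) cube([46, 46, 373]);
translate([438, 407, 0]) cube([46, 46, 373]);
translate([218, 162, 177]) cube([220, 46, 19]);
translate([218, 407, 177]) cube([220, 46, 19]);
translate([172, 208, 177]) cube([46, 199, 19]);
translate([438, 208, 177]) cube([46, 199, 19]);


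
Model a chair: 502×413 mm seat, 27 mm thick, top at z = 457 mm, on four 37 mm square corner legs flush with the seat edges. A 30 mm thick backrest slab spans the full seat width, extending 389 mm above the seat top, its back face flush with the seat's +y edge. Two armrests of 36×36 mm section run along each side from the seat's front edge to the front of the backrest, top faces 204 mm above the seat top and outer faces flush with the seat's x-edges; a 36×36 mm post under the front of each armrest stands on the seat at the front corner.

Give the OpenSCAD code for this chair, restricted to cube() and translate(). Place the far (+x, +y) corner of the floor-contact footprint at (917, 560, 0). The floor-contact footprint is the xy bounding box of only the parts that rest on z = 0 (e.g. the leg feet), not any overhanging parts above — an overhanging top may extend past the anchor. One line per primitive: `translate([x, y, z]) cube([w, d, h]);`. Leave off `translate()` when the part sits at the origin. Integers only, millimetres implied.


translate([415, 147, 430]) cube([502, 413, 27]);
translate([415, 147, 0]) cube([37, 37, 430]);
translate([880, 147, 0]) cube([37, 37, 430]);
translate([415, 523, 0]) cube([37, 37, 430]);
translate([880, 523, 0]) cube([37, 37, 430]);
translate([415, 530, 457]) cube([502, 30, 389]);
translate([415, 147, 625]) cube([36, 383, 36]);
translate([881, 147, 625]) cube([36, 383, 36]);
translate([415, 147, 457]) cube([36, 36, 168]);
translate([881, 147, 457]) cube([36, 36, 168]);


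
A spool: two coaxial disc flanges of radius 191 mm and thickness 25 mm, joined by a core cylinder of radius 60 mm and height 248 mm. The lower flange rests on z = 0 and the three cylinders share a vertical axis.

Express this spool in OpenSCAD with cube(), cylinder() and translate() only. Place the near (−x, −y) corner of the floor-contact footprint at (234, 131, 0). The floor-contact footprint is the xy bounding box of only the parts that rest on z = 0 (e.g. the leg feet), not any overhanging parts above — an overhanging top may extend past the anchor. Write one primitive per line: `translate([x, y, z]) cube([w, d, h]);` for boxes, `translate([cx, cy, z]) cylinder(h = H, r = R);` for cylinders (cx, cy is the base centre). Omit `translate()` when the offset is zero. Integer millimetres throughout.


translate([425, 322, 0]) cylinder(h = 25, r = 191);
translate([425, 322, 25]) cylinder(h = 248, r = 60);
translate([425, 322, 273]) cylinder(h = 25, r = 191);


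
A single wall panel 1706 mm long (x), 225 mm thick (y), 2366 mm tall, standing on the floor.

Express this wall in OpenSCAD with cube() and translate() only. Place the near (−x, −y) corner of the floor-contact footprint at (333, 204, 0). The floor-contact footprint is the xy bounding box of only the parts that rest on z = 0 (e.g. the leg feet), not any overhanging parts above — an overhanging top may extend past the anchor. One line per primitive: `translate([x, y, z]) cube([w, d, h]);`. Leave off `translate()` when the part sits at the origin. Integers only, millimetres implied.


translate([333, 204, 0]) cube([1706, 225, 2366]);


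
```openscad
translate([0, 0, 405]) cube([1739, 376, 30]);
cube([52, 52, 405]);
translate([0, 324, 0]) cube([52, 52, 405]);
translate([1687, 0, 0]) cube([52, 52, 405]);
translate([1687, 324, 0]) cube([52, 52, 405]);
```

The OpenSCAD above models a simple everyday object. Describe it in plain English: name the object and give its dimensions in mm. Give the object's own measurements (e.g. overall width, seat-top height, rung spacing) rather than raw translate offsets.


A bench: a 1739×376 mm seat slab, 30 mm thick, top at z = 435 mm, on four 52×52 mm square legs flush with the seat corners and standing on z = 0.


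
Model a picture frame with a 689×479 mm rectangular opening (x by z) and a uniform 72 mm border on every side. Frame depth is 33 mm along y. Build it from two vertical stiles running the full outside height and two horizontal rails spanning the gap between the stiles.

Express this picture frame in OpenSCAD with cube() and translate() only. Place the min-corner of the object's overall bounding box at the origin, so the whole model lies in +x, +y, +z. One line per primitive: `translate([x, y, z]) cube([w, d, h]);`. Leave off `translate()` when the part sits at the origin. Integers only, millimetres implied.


cube([72, 33, 623]);
translate([761, 0, 0]) cube([72, 33, 623]);
translate([72, 0, 0]) cube([689, 33, 72]);
translate([72, 0, 551]) cube([689, 33, 72]);


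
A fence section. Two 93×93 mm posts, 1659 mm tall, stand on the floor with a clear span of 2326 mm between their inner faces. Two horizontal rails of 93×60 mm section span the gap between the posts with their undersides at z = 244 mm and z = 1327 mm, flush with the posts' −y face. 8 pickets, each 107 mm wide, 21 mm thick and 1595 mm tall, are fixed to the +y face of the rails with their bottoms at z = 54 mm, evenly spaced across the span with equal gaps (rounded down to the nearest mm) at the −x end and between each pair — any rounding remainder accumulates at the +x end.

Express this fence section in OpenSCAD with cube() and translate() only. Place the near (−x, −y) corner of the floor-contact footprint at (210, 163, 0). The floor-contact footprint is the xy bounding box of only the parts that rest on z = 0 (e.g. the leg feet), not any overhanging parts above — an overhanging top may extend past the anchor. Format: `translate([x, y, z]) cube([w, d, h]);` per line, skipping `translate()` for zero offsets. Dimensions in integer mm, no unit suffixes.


translate([210, 163, 0]) cube([93, 93, 1659]);
translate([2629, 163, 0]) cube([93, 93, 1659]);
translate([303, 163, 244]) cube([2326, 93, 60]);
translate([303, 163, 1327]) cube([2326, 93, 60]);
translate([466, 256, 54]) cube([107, 21, 1595]);
translate([736, 256, 54]) cube([107, 21, 1595]);
translate([1006, 256, 54]) cube([107, 21, 1595]);
translate([1276, 256, 54]) cube([107, 21, 1595]);
translate([1546, 256, 54]) cube([107, 21, 1595]);
translate([1816, 256, 54]) cube([107, 21, 1595]);
translate([2086, 256, 54]) cube([107, 21, 1595]);
translate([2356, 256, 54]) cube([107, 21, 1595]);


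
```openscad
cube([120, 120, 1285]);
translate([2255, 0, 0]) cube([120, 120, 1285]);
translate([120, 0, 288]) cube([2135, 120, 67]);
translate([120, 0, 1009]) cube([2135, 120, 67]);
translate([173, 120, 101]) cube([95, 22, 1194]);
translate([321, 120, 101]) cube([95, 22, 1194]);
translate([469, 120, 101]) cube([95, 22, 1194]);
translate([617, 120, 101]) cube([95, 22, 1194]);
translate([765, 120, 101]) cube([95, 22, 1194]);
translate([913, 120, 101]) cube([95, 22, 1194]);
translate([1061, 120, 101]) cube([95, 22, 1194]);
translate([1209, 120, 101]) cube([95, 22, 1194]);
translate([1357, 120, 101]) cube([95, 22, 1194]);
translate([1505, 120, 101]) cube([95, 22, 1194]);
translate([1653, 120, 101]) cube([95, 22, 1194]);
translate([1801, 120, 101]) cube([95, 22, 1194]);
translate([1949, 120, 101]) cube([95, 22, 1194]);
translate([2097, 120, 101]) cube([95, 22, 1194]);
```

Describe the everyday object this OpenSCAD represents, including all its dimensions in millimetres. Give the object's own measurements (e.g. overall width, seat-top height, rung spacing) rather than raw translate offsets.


A fence section. Two 120×120 mm posts, 1285 mm tall, stand on the floor with a clear span of 2135 mm between their inner faces. Two horizontal rails of 120×67 mm section span the gap between the posts with their undersides at z = 288 mm and z = 1009 mm, flush with the posts' −y face. 14 pickets, each 95 mm wide, 22 mm thick and 1194 mm tall, are fixed to the +y face of the rails with their bottoms at z = 101 mm, spaced across the span with a 53 mm gap after the −x post and between neighbouring pickets, with 63 mm left before the +x post.


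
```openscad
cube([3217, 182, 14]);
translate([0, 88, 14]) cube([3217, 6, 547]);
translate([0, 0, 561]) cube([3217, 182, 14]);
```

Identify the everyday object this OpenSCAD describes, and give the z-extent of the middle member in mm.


An I-beam. The web height is 547 mm.

Two wide flanges with a thin centred web — an I-beam. Overall 575 mm minus two 14 mm flanges gives a web of 575 − 2·14 = 547 mm.


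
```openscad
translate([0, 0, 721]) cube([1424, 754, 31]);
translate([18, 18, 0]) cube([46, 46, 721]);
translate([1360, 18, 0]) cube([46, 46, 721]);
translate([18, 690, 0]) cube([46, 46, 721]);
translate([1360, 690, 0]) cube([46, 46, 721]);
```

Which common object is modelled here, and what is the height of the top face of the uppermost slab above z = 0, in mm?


A table. The table height is 752 mm.

A 1424×754×31 slab sits at z = 721 on four 46 mm square posts — a table. The top surface is at 721 + 31 = 752 mm.


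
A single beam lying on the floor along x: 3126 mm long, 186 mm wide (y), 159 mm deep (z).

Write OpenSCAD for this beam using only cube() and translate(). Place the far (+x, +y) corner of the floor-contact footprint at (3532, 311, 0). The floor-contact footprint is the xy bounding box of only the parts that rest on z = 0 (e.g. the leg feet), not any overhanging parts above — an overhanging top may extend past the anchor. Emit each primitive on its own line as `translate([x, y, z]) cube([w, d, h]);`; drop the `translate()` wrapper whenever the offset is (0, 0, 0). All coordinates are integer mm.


translate([406, 125, 0]) cube([3126, 186, 159]);


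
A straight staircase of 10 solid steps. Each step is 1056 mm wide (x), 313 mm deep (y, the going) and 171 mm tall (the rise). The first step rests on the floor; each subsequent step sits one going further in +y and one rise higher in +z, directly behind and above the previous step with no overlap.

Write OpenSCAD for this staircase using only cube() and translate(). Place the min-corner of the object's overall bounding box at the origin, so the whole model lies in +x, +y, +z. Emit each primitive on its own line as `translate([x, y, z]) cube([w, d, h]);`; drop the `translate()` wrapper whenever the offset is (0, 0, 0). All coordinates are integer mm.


cube([1056, 313, 171]);
translate([0, 313, 171]) cube([1056, 313, 171]);
translate([0, 626, 342]) cube([1056, 313, 171]);
translate([0, 939, 513]) cube([1056, 313, 171]);
translate([0, 1252, 684]) cube([1056, 313, 171]);
translate([0, 1565, 855]) cube([1056, 313, 171]);
translate([0, 1878, 1026]) cube([1056, 313, 171]);
translate([0, 2191, 1197]) cube([1056, 313, 171]);
translate([0, 2504, 1368]) cube([1056, 313, 171]);
translate([0, 2817, 1539]) cube([1056, 313, 171]);


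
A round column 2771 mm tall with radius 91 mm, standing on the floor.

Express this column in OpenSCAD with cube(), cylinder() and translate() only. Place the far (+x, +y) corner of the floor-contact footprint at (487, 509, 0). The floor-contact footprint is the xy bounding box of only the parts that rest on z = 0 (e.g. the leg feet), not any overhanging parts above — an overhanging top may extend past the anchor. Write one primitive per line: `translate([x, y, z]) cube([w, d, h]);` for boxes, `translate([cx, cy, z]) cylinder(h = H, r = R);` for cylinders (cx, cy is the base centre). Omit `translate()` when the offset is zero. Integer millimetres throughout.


translate([396, 418, 0]) cylinder(h = 2771, r = 91);


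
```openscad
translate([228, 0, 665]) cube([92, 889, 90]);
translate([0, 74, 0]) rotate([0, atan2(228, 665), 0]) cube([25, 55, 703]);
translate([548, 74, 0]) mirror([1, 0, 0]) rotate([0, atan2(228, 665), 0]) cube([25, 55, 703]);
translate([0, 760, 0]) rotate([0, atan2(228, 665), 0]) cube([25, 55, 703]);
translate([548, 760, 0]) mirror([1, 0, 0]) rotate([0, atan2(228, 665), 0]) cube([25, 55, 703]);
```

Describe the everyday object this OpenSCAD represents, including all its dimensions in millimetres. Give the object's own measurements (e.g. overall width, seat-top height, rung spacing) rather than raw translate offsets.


A sawhorse. A 92×889×90 mm beam (x, y, z) sits on two A-frame leg pairs. Each pair is two raked legs of 25×55 mm section (55 mm along y) splaying symmetrically in x. Each leg rises 665 mm vertically over 228 mm of horizontal reach and is 703 mm long along its own axis. Every leg's outer bottom edge rests on the floor and its outer top edge meets a bottom edge of the beam — the left legs (tilting toward +x) meet the beam's −x bottom edge, the right legs (their mirror images, tilting toward −x) meet its +x bottom edge — so the leg tops tuck under the beam, the beam's underside is 665 mm above the floor, and the feet are 548 mm apart outside-to-outside with the beam centred between them. The two leg pairs are set in 74 mm from either end of the beam.


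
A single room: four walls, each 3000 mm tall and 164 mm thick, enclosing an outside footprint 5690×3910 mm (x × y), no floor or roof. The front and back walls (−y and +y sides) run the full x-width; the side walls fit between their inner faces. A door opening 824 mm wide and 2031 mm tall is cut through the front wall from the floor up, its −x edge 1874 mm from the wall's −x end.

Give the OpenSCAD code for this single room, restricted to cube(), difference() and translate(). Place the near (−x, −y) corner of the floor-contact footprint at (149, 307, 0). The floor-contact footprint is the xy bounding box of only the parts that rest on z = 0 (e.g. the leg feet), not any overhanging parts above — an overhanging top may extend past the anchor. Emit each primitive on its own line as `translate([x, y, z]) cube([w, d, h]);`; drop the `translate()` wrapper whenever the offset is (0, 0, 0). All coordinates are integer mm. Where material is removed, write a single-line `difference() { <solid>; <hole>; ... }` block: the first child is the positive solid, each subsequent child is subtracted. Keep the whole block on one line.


difference() { translate([149, 307, 0]) cube([5690, 164, 3000]); translate([2023, 307, 0]) cube([824, 164, 2031]); }
translate([149, 4053, 0]) cube([5690, 164, 3000]);
translate([149, 471, 0]) cube([164, 3582, 3000]);
translate([5675, 471, 0]) cube([164, 3582, 3000]);


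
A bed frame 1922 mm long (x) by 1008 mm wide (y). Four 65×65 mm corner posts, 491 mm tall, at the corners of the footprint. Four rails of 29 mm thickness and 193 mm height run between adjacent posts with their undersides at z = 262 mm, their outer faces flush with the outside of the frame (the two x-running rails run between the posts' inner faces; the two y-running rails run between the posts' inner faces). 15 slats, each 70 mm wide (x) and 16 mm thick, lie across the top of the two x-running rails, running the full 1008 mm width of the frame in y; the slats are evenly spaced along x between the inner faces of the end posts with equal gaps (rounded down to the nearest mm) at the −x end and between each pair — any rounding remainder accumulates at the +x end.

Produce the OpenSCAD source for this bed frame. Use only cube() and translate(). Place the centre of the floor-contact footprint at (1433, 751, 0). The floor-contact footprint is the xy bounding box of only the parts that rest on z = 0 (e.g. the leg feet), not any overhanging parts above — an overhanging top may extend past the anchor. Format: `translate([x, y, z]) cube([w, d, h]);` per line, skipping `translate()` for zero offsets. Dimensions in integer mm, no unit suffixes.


translate([472, 247, 0]) cube([65, 65, 491]);
translate([472, 1190, 0]) cube([65, 65, 491]);
translate([2329, 247, 0]) cube([65, 65, 491]);
translate([2329, 1190, 0]) cube([65, 65, 491]);
translate([537, 247, 262]) cube([1792, 29, 193]);
translate([537, 1226, 262]) cube([1792, 29, 193]);
translate([472, 312, 262]) cube([29, 878, 193]);
translate([2365, 312, 262]) cube([29, 878, 193]);
translate([583, 247, 455]) cube([70, 1008, 16]);
translate([699, 247, 455]) cube([70, 1008, 16]);
translate([815, 247, 455]) cube([70, 1008, 16]);
translate([931, 247, 455]) cube([70, 1008, 16]);
translate([1047, 247, 455]) cube([70, 1008, 16]);
translate([1163, 247, 455]) cube([70, 1008, 16]);
translate([1279, 247, 455]) cube([70, 1008, 16]);
translate([1395, 247, 455]) cube([70, 1008, 16]);
translate([1511, 247, 455]) cube([70, 1008, 16]);
translate([1627, 247, 455]) cube([70, 1008, 16]);
translate([1743, 247, 455]) cube([70, 1008, 16]);
translate([1859, 247, 455]) cube([70, 1008, 16]);
translate([1975, 247, 455]) cube([70, 1008, 16]);
translate([2091, 247, 455]) cube([70, 1008, 16]);
translate([2207, 247, 455]) cube([70, 1008, 16]);


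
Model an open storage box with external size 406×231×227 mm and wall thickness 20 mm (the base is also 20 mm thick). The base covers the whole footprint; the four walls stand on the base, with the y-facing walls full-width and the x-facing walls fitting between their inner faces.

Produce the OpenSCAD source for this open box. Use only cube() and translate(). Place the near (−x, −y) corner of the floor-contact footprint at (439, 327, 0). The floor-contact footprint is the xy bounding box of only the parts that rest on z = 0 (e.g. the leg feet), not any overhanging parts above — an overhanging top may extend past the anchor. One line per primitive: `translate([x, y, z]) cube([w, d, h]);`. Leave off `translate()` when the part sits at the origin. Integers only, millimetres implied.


translate([439, 327, 0]) cube([406, 231, 20]);
translate([439, 327, 20]) cube([406, 20, 207]);
translate([439, 538, 20]) cube([406, 20, 207]);
translate([439, 347, 20]) cube([20, 191, 207]);
translate([825, 347, 20]) cube([20, 191, 207]);


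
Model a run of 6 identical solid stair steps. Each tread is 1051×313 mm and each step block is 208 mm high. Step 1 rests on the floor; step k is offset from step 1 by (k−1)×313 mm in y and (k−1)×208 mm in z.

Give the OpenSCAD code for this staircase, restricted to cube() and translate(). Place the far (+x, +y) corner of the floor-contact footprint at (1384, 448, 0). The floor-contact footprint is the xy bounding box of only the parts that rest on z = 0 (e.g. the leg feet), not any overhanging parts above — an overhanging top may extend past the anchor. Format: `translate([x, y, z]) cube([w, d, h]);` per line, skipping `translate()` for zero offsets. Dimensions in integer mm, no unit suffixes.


translate([333, 135, 0]) cube([1051, 313, 208]);
translate([333, 448, 208]) cube([1051, 313, 208]);
translate([333, 761, 416]) cube([1051, 313, 208]);
translate([333, 1074, 624]) cube([1051, 313, 208]);
translate([333, 1387, 832]) cube([1051, 313, 208]);
translate([333, 1700, 1040]) cube([1051, 313, 208]);


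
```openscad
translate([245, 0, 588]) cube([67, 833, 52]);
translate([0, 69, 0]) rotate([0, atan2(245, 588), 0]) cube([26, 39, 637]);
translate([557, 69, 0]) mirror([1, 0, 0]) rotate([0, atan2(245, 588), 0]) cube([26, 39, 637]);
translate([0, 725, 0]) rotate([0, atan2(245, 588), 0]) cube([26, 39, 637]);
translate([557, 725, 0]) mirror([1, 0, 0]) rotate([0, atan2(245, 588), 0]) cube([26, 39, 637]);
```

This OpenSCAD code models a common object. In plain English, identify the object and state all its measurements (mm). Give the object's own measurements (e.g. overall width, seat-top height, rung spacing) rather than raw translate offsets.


A sawhorse. A 67×833×52 mm beam (x, y, z) sits on two A-frame leg pairs. Each pair is two raked legs of 26×39 mm section (39 mm along y) splaying symmetrically in x. Each leg rises 588 mm vertically over 245 mm of horizontal reach and is 637 mm long along its own axis. Every leg's outer bottom edge rests on the floor and its outer top edge meets a bottom edge of the beam — the left legs (tilting toward +x) meet the beam's −x bottom edge, the right legs (their mirror images, tilting toward −x) meet its +x bottom edge — so the leg tops tuck under the beam, the beam's underside is 588 mm above the floor, and the feet are 557 mm apart outside-to-outside with the beam centred between them. The two leg pairs are set in 69 mm from either end of the beam.


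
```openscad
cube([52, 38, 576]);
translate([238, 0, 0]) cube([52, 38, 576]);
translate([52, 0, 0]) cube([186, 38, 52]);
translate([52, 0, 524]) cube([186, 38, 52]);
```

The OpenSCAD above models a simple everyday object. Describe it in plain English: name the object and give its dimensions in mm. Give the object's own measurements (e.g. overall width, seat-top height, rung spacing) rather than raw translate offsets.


A rectangular picture frame lying in the x–z plane (depth along y). The opening is 186 mm wide (x) by 472 mm tall (z), surrounded by a border 52 mm wide on all four sides. The frame is 38 mm deep and is made of two full-height vertical stiles with two horizontal rails fitted between them.


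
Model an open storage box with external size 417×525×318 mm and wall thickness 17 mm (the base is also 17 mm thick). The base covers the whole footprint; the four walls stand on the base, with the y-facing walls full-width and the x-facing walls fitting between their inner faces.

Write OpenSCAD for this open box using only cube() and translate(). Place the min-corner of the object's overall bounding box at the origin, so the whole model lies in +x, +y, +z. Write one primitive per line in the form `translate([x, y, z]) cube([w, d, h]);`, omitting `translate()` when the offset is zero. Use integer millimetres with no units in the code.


cube([417, 525, 17]);
translate([0, 0, 17]) cube([417, 17, 301]);
translate([0, 508, 17]) cube([417, 17, 301]);
translate([0, 17, 17]) cube([17, 491, 301]);
translate([400, 17, 17]) cube([17, 491, 301]);


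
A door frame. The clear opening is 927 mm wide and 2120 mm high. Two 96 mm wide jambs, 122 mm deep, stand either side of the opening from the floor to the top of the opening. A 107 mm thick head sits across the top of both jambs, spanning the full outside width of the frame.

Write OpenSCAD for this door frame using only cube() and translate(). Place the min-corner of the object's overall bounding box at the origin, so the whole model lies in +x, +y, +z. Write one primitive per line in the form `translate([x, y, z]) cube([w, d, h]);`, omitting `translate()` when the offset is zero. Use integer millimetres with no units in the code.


cube([96, 122, 2120]);
translate([1023, 0, 0]) cube([96, 122, 2120]);
translate([0, 0, 2120]) cube([1119, 122, 107]);


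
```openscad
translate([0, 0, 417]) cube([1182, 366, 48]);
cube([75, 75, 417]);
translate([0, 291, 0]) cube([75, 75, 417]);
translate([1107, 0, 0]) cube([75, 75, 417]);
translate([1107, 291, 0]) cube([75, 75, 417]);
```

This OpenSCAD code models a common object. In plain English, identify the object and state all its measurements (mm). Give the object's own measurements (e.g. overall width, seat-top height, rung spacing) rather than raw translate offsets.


A bench: a 1182×366 mm seat slab, 48 mm thick, top at z = 465 mm, on four 75×75 mm square legs flush with the seat corners and standing on z = 0.


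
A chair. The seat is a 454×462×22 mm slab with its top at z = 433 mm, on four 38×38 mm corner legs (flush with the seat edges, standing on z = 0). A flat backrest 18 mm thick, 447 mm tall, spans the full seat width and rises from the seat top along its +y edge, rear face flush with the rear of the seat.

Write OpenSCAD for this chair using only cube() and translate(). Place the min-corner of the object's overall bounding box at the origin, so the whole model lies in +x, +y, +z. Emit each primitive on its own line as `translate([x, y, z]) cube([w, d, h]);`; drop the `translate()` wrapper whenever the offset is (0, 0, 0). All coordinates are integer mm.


translate([0, 0, 411]) cube([454, 462, 22]);
cube([38, 38, 411]);
translate([416, 0, 0]) cube([38, 38, 411]);
translate([0, 424, 0]) cube([38, 38, 411]);
translate([416, 424, 0]) cube([38, 38, 411]);
translate([0, 444, 433]) cube([454, 18, 447]);


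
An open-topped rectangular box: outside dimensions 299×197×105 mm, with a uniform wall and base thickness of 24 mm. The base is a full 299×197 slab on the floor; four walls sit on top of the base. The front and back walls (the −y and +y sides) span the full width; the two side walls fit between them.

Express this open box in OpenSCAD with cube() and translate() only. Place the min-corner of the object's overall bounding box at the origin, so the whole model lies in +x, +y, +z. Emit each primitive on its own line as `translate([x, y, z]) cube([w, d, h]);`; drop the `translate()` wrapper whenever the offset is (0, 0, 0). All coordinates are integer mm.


cube([299, 197, 24]);
translate([0, 0, 24]) cube([299, 24, 81]);
translate([0, 173, 24]) cube([299, 24, 81]);
translate([0, 24, 24]) cube([24, 149, 81]);
translate([275, 24, 24]) cube([24, 149, 81]);


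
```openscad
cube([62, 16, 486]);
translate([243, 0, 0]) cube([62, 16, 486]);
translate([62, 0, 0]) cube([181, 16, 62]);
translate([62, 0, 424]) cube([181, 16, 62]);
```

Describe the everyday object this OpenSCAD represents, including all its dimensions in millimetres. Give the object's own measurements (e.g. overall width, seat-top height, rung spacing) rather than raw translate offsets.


A rectangular picture frame lying in the x–z plane (depth along y). The opening is 181 mm wide (x) by 362 mm tall (z), surrounded by a border 62 mm wide on all four sides. The frame is 16 mm deep and is made of two full-height vertical stiles with two horizontal rails fitted between them.


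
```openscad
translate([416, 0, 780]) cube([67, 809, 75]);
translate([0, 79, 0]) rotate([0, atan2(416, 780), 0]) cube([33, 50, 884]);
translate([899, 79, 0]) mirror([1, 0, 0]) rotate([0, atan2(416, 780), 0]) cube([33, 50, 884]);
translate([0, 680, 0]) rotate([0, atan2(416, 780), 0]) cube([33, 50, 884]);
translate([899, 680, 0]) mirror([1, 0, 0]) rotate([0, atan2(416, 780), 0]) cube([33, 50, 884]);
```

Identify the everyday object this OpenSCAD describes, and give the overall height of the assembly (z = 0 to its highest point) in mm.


A sawhorse. The overall height is 855 mm.

A beam across two mirrored pairs of raked legs — a sawhorse. The beam's underside is at z = 780 (matching the legs' vertical rise in atan2(416, 780)) and the beam is 75 mm tall, so its top is at 780 + 75 = 855 mm. The raked legs top out at the beam's underside, so that is the highest point.


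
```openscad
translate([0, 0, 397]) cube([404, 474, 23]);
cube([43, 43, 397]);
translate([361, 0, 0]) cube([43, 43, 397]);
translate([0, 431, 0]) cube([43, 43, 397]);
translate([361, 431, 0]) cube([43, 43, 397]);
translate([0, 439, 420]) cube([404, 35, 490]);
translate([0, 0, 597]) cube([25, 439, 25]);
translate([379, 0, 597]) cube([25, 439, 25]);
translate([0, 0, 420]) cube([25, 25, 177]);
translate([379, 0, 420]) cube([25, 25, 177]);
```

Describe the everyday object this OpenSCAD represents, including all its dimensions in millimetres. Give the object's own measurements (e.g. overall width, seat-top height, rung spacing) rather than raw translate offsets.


A chair. The seat is a 404×474×23 mm slab with its top at z = 420 mm, on four 43×43 mm corner legs (flush with the seat edges, standing on z = 0). A flat backrest 35 mm thick, 490 mm tall, spans the full seat width and rises from the seat top along its +y edge, rear face flush with the rear of the seat. Two armrests of 25×25 mm section run along each side from the seat's front edge to the front of the backrest, top faces 202 mm above the seat top and outer faces flush with the seat's x-edges; a 25×25 mm post under the front of each armrest stands on the seat at the front corner.


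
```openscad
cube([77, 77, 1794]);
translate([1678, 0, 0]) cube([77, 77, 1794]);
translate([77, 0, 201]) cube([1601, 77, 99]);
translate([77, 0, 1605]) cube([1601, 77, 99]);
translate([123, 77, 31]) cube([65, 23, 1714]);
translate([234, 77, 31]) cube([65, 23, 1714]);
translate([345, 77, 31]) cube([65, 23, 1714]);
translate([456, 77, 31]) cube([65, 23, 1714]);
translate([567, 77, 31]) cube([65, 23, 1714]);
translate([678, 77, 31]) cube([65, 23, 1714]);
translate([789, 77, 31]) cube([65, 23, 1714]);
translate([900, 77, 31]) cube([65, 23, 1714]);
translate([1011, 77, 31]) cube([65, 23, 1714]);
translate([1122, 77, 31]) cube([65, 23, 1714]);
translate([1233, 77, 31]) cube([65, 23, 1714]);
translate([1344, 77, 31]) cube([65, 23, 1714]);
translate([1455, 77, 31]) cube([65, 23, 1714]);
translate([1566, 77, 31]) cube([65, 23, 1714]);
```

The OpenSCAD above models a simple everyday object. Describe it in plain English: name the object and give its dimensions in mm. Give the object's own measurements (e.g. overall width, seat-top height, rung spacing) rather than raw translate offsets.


A fence section. Two 77×77 mm posts, 1794 mm tall, stand on the floor with a clear span of 1601 mm between their inner faces. Two horizontal rails of 77×99 mm section span the gap between the posts with their undersides at z = 201 mm and z = 1605 mm, flush with the posts' −y face. 14 pickets, each 65 mm wide, 23 mm thick and 1714 mm tall, are fixed to the +y face of the rails with their bottoms at z = 31 mm, spaced across the span with a 46 mm gap after the −x post and between neighbouring pickets, with 47 mm left before the +x post.


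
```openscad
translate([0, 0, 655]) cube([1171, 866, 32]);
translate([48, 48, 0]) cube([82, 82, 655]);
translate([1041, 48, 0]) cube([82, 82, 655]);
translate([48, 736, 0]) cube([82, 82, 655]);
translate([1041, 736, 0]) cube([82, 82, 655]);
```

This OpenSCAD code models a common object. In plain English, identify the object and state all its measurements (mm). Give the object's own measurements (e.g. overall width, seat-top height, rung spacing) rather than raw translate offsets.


A rectangular dining table. The top is 1171×866×32 mm with its upper surface at z = 687 mm. It stands on four 82×82 mm square legs, each inset 48 mm from the nearest pair of top edges, running from the floor to the underside of the top.


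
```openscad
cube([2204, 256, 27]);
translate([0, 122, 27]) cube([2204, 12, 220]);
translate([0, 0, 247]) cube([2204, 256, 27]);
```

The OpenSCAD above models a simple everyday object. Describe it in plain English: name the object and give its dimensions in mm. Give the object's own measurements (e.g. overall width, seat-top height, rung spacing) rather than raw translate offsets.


An I-beam lying along x, 2204 mm long. Overall section height 274 mm. Two flanges 256 mm wide (y) and 27 mm thick, one on the floor and one at the top; a web 12 mm thick runs between them, centred on the flange width.


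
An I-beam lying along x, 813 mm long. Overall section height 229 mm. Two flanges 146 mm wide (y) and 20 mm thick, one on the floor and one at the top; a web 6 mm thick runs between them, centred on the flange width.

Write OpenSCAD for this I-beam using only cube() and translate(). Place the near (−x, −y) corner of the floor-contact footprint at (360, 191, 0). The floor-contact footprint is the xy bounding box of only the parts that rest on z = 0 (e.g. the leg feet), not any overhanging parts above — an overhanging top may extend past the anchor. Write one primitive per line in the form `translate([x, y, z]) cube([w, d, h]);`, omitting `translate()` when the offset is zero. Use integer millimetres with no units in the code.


translate([360, 191, 0]) cube([813, 146, 20]);
translate([360, 261, 20]) cube([813, 6, 189]);
translate([360, 191, 209]) cube([813, 146, 20]);


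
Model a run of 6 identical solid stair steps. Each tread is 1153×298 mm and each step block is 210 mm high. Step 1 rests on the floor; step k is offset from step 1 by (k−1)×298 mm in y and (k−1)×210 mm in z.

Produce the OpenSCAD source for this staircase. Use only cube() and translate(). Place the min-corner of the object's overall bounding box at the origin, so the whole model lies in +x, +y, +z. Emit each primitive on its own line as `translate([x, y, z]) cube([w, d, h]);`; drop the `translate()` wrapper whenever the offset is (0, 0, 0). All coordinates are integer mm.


cube([1153, 298, 210]);
translate([0, 298, 210]) cube([1153, 298, 210]);
translate([0, 596, 420]) cube([1153, 298, 210]);
translate([0, 894, 630]) cube([1153, 298, 210]);
translate([0, 1192, 840]) cube([1153, 298, 210]);
translate([0, 1490, 1050]) cube([1153, 298, 210]);


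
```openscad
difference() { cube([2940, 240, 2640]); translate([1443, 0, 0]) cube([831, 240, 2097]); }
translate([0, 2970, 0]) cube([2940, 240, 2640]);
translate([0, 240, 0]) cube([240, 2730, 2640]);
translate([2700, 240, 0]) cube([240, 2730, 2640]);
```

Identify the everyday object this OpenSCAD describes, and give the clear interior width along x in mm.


A single room. The interior width is 2460 mm.

Four walls enclosing a rectangle with a door in the front wall — a room. Outside width 2940 minus two 240 mm walls gives 2460 mm.


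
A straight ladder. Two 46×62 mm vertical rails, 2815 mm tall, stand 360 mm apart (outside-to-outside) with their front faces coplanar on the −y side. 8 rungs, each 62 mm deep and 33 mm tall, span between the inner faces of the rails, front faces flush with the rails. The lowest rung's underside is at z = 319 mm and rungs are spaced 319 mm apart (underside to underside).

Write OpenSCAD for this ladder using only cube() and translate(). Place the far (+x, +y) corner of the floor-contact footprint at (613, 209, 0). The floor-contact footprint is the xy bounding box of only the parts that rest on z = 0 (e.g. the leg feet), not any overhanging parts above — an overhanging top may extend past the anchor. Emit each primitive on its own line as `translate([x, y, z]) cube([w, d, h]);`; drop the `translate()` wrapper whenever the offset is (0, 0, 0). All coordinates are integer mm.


// rung span = 360 - 2*46 = 268
// rung[k] z = 319 + k*319
translate([253, 147, 0]) cube([46, 62, 2815]);
translate([567, 147, 0]) cube([46, 62, 2815]);
translate([299, 147, 319]) cube([268, 62, 33]);
translate([299, 147, 638]) cube([268, 62, 33]);
translate([299, 147, 957]) cube([268, 62, 33]);
translate([299, 147, 1276]) cube([268, 62, 33]);
translate([299, 147, 1595]) cube([268, 62, 33]);
translate([299, 147, 1914]) cube([268, 62, 33]);
translate([299, 147, 2233]) cube([268, 62, 33]);
translate([299, 147, 2552]) cube([268, 62, 33]);


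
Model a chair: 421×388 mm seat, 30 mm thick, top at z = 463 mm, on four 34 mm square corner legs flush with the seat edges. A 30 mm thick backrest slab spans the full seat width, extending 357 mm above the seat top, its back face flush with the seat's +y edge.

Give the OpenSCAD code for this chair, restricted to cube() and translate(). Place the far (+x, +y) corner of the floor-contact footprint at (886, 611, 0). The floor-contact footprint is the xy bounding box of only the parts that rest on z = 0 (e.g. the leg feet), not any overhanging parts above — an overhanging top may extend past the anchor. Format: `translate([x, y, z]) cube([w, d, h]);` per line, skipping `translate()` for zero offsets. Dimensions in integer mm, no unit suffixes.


translate([465, 223, 433]) cube([421, 388, 30]);
translate([465, 223, 0]) cube([34, 34, 433]);
translate([852, 223, 0]) cube([34, 34, 433]);
translate([465, 577, 0]) cube([34, 34, 433]);
translate([852, 577, 0]) cube([34, 34, 433]);
translate([465, 581, 463]) cube([421, 30, 357]);
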